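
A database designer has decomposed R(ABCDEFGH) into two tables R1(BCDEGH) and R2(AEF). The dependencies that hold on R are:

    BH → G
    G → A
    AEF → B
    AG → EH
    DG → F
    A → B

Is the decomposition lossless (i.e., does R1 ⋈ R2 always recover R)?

Common attributes: R1 ∩ R2 = {E}.
No dependency enlarges {E}, so (E)⁺ = {E}.
The closure contains neither all of R1 = {BCDEGH} nor all of R2 = {AEF}, so the common attributes are not a superkey of either fragment. The join is lossy.

No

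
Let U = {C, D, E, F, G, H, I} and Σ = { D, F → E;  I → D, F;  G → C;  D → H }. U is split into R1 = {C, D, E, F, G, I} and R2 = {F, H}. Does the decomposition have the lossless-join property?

Common attributes: R1 ∩ R2 = {F}.
No dependency enlarges {F}, so (F)⁺ = {F}.
The closure contains neither all of R1 = {C, D, E, F, G, I} nor all of R2 = {F, H}, so the common attributes are not a superkey of either fragment. The join is lossy.

No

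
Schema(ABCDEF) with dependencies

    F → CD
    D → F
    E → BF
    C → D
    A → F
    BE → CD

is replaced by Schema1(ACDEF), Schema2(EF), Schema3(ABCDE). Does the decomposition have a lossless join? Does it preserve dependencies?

lossless and dependency-preserving

Lossless test (chase): Rows 1 and 2 agree on F; apply F→CD and equate their CD entries. Rows 1 and 3 agree on D; apply D→F and equate their F entries. Rows 1 and 2 agree on E; apply E→BF and equate their BF entries. Rows 1 and 3 agree on E; apply E→BF and equate their BF entries. Row 1 is now all distinguished symbols — the join is lossless.
Dependency preservation: E → BF is not contained in any single fragment, but the restricted closure of its left-hand side across the fragments still reaches the right-hand side; the remaining FDs each lie inside some fragment. All dependencies are preserved.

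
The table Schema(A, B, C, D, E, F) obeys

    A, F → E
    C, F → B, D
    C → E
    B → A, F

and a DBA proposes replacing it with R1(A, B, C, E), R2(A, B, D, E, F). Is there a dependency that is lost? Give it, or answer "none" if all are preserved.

Check C, F → B, D: no single fragment contains all of {B, C, D, F}, and the restricted closure of {C, F} across the fragments never reaches {B, D}.
A, F → E is preserved.
C → E is preserved.
B → A, F is preserved.

C, F → B, D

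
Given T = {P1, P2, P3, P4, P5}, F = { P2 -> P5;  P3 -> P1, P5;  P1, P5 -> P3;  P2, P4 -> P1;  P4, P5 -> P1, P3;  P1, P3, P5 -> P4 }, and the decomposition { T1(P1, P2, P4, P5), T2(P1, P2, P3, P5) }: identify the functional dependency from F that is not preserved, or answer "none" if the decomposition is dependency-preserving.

none

P2 → P5 lies within T1.
P3 → P1, P5 lies within T2.
P1, P5 → P3 lies within T2.
P2, P4 → P1 lies within T1.
P4, P5 → P1, P3: restricted closure across fragments reaches P1, P3.
P1, P3, P5 → P4: restricted closure across fragments reaches P4.
Every dependency is enforceable on the fragments, so the decomposition is dependency-preserving.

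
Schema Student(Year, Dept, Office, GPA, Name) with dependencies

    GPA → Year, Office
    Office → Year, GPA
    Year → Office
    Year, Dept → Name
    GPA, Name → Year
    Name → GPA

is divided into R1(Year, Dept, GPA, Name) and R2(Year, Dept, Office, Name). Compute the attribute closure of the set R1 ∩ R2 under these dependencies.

Year, Dept, Office, GPA, Name

R1 ∩ R2 = {Year, Dept, Name}.
Year → Office applies, adding Office
Name → GPA applies, adding GPA
Closure: {Year, Dept, Office, GPA, Name}.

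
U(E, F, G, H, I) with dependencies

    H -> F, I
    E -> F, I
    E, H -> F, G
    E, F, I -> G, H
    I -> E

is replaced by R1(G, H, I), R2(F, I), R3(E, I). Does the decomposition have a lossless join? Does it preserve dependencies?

lossless and dependency-preserving

Lossless test (chase): Rows 1 and 2 agree on I; apply I→E and equate their E entries. Rows 1 and 3 agree on I; apply I→E and equate their E entries. Rows 1 and 2 agree on E; apply E→F, I and equate their F, I entries. Rows 1 and 3 agree on E; apply E→F, I and equate their F, I entries. Rows 1 and 2 agree on E, F, I; apply E, F, I→G, H and equate their G, H entries. Rows 1 and 3 agree on E, F, I; apply E, F, I→G, H and equate their G, H entries. Row 1 is now all distinguished symbols — the join is lossless.
Dependency preservation: H → F, I; E → F, I; E, H → F, G; E, F, I → G, H are not contained in any single fragment, but the restricted closure of each left-hand side across the fragments still reaches the right-hand side; the remaining FDs each lie inside some fragment. All dependencies are preserved.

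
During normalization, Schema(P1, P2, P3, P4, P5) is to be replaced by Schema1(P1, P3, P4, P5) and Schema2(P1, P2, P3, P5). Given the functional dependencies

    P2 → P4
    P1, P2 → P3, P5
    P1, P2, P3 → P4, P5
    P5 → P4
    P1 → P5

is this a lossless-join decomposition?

Yes

Common attributes: Schema1 ∩ Schema2 = {P1, P3, P5}.
Closure of {P1, P3, P5}: P5 → P4 applies, adding P4. So (P1, P3, P5)⁺ = {P1, P3, P4, P5}.
This closure contains every attribute of Schema1, so Schema1 ∩ Schema2 → Schema1. The join is lossless.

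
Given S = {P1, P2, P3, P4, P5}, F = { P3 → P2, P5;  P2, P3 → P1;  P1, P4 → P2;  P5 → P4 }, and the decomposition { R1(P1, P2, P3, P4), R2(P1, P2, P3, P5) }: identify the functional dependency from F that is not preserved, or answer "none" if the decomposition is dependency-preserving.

P5 → P4

Check P5 → P4: no single fragment contains all of {P4, P5}, and the restricted closure of {P5} across the fragments never reaches {P4}.
P3 → P2, P5 is preserved.
P2, P3 → P1 is preserved.
P1, P4 → P2 is preserved.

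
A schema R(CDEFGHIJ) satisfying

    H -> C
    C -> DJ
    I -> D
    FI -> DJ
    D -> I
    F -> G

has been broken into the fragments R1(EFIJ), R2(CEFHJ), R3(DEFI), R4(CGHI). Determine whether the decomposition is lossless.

Chase test. Columns are CDEFGHIJ; row i has aⱼ where attribute j ∈ Ri, else bᵢⱼ.
Initial tableau (one row per fragment):
  row 1: b11 b12 a3 a4 b15 b16 a7 a8
  row 2: a1 b22 a3 a4 b25 a6 b27 a8
  row 3: b31 a2 a3 a4 b35 b36 a7 b38
  row 4: a1 b42 b43 b44 a5 a6 a7 b48
Rows 2 and 4 agree on C; apply C→DJ and equate their DJ entries.
Rows 1 and 3 agree on I; apply I→D and equate their D entries.
Rows 1 and 4 agree on I; apply I→D and equate their D entries.
Rows 1 and 3 agree on FI; apply FI→DJ and equate their DJ entries.
Rows 1 and 2 agree on D; apply D→I and equate their I entries.
Rows 1 and 2 agree on F; apply F→G and equate their G entries.
Rows 1 and 3 agree on F; apply F→G and equate their G entries.
No row becomes fully distinguished — the join is lossy.

No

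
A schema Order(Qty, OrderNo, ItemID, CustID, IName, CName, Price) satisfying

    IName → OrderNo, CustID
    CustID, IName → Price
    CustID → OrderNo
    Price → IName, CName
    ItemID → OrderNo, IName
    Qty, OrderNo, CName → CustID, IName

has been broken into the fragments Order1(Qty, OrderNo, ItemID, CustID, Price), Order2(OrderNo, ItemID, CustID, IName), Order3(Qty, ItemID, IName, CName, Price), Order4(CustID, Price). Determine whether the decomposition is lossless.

Chase test. Columns are Qty, OrderNo, ItemID, CustID, IName, CName, Price; row i has aⱼ where attribute j ∈ Orderi, else bᵢⱼ.
Initial tableau (one row per fragment):
  row 1: a1 a2 a3 a4 b15 b16 a7
  row 2: b21 a2 a3 a4 a5 b26 b27
  row 3: a1 b32 a3 b34 a5 a6 a7
  row 4: b41 b42 b43 a4 b45 b46 a7
Rows 2 and 3 agree on IName; apply IName→OrderNo, CustID and equate their OrderNo, CustID entries.
Rows 2 and 3 agree on CustID, IName; apply CustID, IName→Price and equate their Price entries.
Rows 1 and 4 agree on CustID; apply CustID→OrderNo and equate their OrderNo entries.
Rows 1 and 2 agree on Price; apply Price→IName, CName and equate their IName, CName entries.
Rows 1 and 3 agree on Price; apply Price→IName, CName and equate their IName, CName entries.
Rows 1 and 4 agree on Price; apply Price→IName, CName and equate their IName, CName entries.
Row 1 is now all distinguished symbols — the join is lossless.

Yes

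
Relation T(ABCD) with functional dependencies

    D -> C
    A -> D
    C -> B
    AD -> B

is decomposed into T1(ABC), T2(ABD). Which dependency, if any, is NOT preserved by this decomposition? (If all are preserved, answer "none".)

D -> C

Check D → C: no single fragment contains all of {CD}, and the restricted closure of {D} across the fragments never reaches {C}.
A → D is preserved.
C → B is preserved.
AD → B is preserved.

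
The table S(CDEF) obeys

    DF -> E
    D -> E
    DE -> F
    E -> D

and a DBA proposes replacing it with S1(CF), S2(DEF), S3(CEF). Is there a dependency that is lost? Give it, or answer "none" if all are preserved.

DF → E lies within S2.
D → E lies within S2.
DE → F lies within S2.
E → D lies within S2.
Every dependency is enforceable on the fragments, so the decomposition is dependency-preserving.

none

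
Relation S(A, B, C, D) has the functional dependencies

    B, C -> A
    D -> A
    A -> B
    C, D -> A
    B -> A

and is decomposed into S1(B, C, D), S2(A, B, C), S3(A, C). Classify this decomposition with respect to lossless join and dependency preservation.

lossless and dependency-preserving

Lossless test (chase): Rows 1 and 2 agree on B, C; apply B, C→A and equate their A entries. Rows 1 and 3 agree on A; apply A→B and equate their B entries. Row 1 is now all distinguished symbols — the join is lossless.
Dependency preservation: D → A; C, D → A are not contained in any single fragment, but the restricted closure of each left-hand side across the fragments still reaches the right-hand side; the remaining FDs each lie inside some fragment. All dependencies are preserved.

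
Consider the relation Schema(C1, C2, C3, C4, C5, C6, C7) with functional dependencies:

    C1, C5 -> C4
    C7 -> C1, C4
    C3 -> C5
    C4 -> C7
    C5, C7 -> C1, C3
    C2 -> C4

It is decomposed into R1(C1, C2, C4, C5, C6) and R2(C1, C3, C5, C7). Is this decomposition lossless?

Yes

Common attributes: R1 ∩ R2 = {C1, C5}.
Closure of {C1, C5}: C1, C5 → C4 applies, adding C4; C4 → C7 applies, adding C7; C5, C7 → C1, C3 applies, adding C3. So (C1, C5)⁺ = {C1, C3, C4, C5, C7}.
This closure contains every attribute of R2, so R1 ∩ R2 → R2. The join is lossless.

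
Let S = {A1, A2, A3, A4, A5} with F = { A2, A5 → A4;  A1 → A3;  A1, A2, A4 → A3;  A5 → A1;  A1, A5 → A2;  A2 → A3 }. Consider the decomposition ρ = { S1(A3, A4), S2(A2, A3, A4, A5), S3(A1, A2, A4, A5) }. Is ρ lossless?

Chase test. Columns are A1, A2, A3, A4, A5; row i has aⱼ where attribute j ∈ Si, else bᵢⱼ.
Initial tableau (one row per fragment):
  row 1: b11 b12 a3 a4 b15
  row 2: b21 a2 a3 a4 a5
  row 3: a1 a2 b33 a4 a5
Rows 2 and 3 agree on A5; apply A5→A1 and equate their A1 entries.
Rows 2 and 3 agree on A2; apply A2→A3 and equate their A3 entries.
Row 2 is now all distinguished symbols — the join is lossless.

Yes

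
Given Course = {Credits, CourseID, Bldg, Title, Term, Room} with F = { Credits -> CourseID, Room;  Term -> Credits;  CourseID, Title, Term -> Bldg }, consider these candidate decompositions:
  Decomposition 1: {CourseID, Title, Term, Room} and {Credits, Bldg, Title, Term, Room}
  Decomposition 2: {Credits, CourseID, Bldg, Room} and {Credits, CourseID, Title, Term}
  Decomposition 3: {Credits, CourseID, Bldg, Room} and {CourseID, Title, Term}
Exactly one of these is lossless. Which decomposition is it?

Decomposition 1: common = {Title, Term, Room}, closure = {Credits, CourseID, Bldg, Title, Term, Room} → lossless.
Decomposition 2: common = {Credits, CourseID}, closure = {Credits, CourseID, Room} → lossy.
Decomposition 3: common = {CourseID}, closure = {CourseID} → lossy.

Decomposition 1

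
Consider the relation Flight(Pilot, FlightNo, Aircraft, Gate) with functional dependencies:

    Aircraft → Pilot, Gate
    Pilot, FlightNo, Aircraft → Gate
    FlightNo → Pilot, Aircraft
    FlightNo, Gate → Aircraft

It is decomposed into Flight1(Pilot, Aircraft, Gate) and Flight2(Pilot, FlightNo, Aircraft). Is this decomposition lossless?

Common attributes: Flight1 ∩ Flight2 = {Pilot, Aircraft}.
Closure of {Pilot, Aircraft}: Aircraft → Pilot, Gate applies, adding Gate. So (Pilot, Aircraft)⁺ = {Pilot, Aircraft, Gate}.
This closure contains every attribute of Flight1, so Flight1 ∩ Flight2 → Flight1. The join is lossless.

Yes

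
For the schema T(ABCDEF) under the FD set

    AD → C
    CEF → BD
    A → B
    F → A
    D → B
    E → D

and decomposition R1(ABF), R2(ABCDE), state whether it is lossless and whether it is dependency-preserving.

Lossless test: (AB)⁺ = {AB}, which is a superkey of neither fragment — lossy.
Dependency preservation: CEF → BD is not contained in any single fragment, but the restricted closure of its left-hand side across the fragments still reaches the right-hand side; the remaining FDs each lie inside some fragment. All dependencies are preserved.

lossy but dependency-preserving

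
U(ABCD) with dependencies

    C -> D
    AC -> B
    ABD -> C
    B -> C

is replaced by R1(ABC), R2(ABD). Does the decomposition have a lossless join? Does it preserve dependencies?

lossless but not dependency-preserving

Lossless test: (AB)⁺ = {ABCD}, which contains all of one fragment — lossless.
Dependency preservation: the restricted closure of {C} across the fragments never reaches {D}, so C → D cannot be enforced without a join — not preserved.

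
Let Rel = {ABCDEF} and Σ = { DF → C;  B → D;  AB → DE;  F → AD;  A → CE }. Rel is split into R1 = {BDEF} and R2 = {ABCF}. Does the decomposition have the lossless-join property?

Yes

Common attributes: R1 ∩ R2 = {BF}.
Closure of {BF}: B → D applies, adding D; F → AD applies, adding A; A → CE applies, adding CE. So (BF)⁺ = {ABCDEF}.
This closure contains every attribute of R1, so R1 ∩ R2 → R1. The join is lossless.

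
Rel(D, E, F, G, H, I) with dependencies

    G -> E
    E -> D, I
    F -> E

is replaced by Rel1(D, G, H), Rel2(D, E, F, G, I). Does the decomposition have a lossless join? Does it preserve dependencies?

Lossless test: (D, G)⁺ = {D, E, G, I}, which is a superkey of neither fragment — lossy.
Dependency preservation: every FD's attributes lie within a single fragment, so each can be enforced locally — preserved.

lossy but dependency-preserving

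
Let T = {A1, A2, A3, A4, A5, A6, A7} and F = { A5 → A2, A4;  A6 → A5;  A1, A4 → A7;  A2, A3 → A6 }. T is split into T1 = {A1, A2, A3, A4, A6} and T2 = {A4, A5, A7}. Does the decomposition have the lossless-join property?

Common attributes: T1 ∩ T2 = {A4}.
No dependency enlarges {A4}, so (A4)⁺ = {A4}.
The closure contains neither all of T1 = {A1, A2, A3, A4, A6} nor all of T2 = {A4, A5, A7}, so the common attributes are not a superkey of either fragment. The join is lossy.

No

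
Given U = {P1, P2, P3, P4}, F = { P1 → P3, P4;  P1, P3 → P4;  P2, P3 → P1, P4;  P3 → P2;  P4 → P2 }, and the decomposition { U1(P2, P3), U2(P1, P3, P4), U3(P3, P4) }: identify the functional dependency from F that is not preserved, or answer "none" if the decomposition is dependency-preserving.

P4 → P2

Check P4 → P2: no single fragment contains all of {P2, P4}, and the restricted closure of {P4} across the fragments never reaches {P2}.
P1 → P3, P4 is preserved.
P1, P3 → P4 is preserved.
P2, P3 → P1, P4 is preserved.
P3 → P2 is preserved.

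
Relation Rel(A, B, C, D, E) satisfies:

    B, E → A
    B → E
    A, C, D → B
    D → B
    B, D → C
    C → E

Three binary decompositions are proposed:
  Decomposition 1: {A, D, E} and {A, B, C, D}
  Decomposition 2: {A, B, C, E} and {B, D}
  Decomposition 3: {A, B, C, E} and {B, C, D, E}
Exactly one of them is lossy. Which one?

Decomposition 1: common = {A, D}, closure = {A, B, C, D, E} → lossless.
Decomposition 2: common = {B}, closure = {A, B, E} → lossy.
Decomposition 3: common = {B, C, E}, closure = {A, B, C, E} → lossless.

Decomposition 2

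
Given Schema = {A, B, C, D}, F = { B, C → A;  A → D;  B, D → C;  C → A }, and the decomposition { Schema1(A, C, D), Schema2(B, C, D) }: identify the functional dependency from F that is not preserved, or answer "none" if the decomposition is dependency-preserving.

none

B, C → A: restricted closure across fragments reaches A.
A → D lies within Schema1.
B, D → C lies within Schema2.
C → A lies within Schema1.
Every dependency is enforceable on the fragments, so the decomposition is dependency-preserving.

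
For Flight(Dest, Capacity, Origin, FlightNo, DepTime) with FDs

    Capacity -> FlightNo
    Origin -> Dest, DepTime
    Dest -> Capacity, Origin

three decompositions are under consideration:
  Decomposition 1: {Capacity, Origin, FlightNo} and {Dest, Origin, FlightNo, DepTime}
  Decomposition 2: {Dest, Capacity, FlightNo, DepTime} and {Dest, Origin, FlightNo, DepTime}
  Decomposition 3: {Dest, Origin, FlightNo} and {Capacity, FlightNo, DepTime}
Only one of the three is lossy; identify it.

Decomposition 3

Decomposition 1: common = {Origin, FlightNo}, closure = {Dest, Capacity, Origin, FlightNo, DepTime} → lossless.
Decomposition 2: common = {Dest, FlightNo, DepTime}, closure = {Dest, Capacity, Origin, FlightNo, DepTime} → lossless.
Decomposition 3: common = {FlightNo}, closure = {FlightNo} → lossy.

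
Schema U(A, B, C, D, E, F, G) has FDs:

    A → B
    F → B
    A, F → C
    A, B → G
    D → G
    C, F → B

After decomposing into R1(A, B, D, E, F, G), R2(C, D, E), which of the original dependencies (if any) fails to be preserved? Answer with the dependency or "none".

Check A, F → C: no single fragment contains all of {A, C, F}, and the restricted closure of {A, F} across the fragments never reaches {C}.
A → B is preserved.
F → B is preserved.
A, B → G is preserved.
D → G is preserved.
C, F → B is preserved.

A, F → C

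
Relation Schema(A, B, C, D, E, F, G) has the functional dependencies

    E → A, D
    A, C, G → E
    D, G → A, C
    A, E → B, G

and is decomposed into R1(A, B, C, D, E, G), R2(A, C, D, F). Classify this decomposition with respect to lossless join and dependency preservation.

Lossless test: (A, C, D)⁺ = {A, C, D}, which is a superkey of neither fragment — lossy.
Dependency preservation: every FD's attributes lie within a single fragment, so each can be enforced locally — preserved.

lossy but dependency-preserving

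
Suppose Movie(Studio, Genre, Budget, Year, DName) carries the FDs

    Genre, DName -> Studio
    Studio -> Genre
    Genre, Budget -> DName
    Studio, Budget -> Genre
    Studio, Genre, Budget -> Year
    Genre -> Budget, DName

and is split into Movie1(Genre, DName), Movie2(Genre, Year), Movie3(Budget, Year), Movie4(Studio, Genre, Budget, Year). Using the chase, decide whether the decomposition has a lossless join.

Yes

Chase test. Columns are Studio, Genre, Budget, Year, DName; row i has aⱼ where attribute j ∈ Moviei, else bᵢⱼ.
Initial tableau (one row per fragment):
  row 1: b11 a2 b13 b14 a5
  row 2: b21 a2 b23 a4 b25
  row 3: b31 b32 a3 a4 b35
  row 4: a1 a2 a3 a4 b45
Rows 1 and 2 agree on Genre; apply Genre→Budget, DName and equate their Budget, DName entries.
Rows 1 and 4 agree on Genre; apply Genre→Budget, DName and equate their Budget, DName entries.
Rows 1 and 2 agree on Genre, DName; apply Genre, DName→Studio and equate their Studio entries.
Rows 1 and 4 agree on Genre, DName; apply Genre, DName→Studio and equate their Studio entries.
Rows 1 and 2 agree on Studio, Genre, Budget; apply Studio, Genre, Budget→Year and equate their Year entries.
Row 1 is now all distinguished symbols — the join is lossless.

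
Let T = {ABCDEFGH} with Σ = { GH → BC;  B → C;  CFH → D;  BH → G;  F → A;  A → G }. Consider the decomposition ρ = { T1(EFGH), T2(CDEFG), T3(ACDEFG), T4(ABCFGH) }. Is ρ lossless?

Chase test. Columns are ABCDEFGH; row i has aⱼ where attribute j ∈ Ti, else bᵢⱼ.
Initial tableau (one row per fragment):
  row 1: b11 b12 b13 b14 a5 a6 a7 a8
  row 2: b21 b22 a3 a4 a5 a6 a7 b28
  row 3: a1 b32 a3 a4 a5 a6 a7 b38
  row 4: a1 a2 a3 b44 b45 a6 a7 a8
Rows 1 and 4 agree on GH; apply GH→BC and equate their BC entries.
Rows 1 and 4 agree on CFH; apply CFH→D and equate their D entries.
Rows 1 and 2 agree on F; apply F→A and equate their A entries.
Rows 1 and 3 agree on F; apply F→A and equate their A entries.
No row becomes fully distinguished — the join is lossy.

No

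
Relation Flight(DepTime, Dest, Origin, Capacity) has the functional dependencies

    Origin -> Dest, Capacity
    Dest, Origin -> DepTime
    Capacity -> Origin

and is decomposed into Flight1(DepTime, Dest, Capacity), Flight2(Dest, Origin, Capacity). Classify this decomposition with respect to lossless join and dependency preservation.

Lossless test: (Dest, Capacity)⁺ = {DepTime, Dest, Origin, Capacity}, which contains all of one fragment — lossless.
Dependency preservation: Dest, Origin → DepTime is not contained in any single fragment, but the restricted closure of its left-hand side across the fragments still reaches the right-hand side; the remaining FDs each lie inside some fragment. All dependencies are preserved.

lossless and dependency-preserving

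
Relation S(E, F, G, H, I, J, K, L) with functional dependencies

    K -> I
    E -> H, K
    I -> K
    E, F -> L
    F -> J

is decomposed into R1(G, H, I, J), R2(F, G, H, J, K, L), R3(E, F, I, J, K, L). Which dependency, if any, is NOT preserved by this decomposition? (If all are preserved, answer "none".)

E -> H, K

Check E → H, K: no single fragment contains all of {E, H, K}, and the restricted closure of {E} across the fragments never reaches {H, K}.
K → I is preserved.
I → K is preserved.
E, F → L is preserved.
F → J is preserved.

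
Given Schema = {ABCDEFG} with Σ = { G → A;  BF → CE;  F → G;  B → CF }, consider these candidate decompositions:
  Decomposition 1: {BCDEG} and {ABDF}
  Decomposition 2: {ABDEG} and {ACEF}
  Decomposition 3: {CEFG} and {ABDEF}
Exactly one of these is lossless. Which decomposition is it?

Decomposition 1

Decomposition 1: common = {BD}, closure = {ABCDEFG} → lossless.
Decomposition 2: common = {AE}, closure = {AE} → lossy.
Decomposition 3: common = {EF}, closure = {AEFG} → lossy.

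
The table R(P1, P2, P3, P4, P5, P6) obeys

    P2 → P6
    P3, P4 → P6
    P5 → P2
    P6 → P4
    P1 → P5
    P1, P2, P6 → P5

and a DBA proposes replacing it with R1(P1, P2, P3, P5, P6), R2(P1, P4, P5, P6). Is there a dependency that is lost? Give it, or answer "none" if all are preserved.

Check P3, P4 → P6: no single fragment contains all of {P3, P4, P6}, and the restricted closure of {P3, P4} across the fragments never reaches {P6}.
P2 → P6 is preserved.
P5 → P2 is preserved.
P6 → P4 is preserved.
P1 → P5 is preserved.
P1, P2, P6 → P5 is preserved.

P3, P4 → P6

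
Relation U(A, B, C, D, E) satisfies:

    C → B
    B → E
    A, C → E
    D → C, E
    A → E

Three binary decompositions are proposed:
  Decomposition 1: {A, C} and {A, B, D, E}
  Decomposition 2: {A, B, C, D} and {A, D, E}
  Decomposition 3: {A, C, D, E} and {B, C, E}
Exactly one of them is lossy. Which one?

Decomposition 1

Decomposition 1: common = {A}, closure = {A, E} → lossy.
Decomposition 2: common = {A, D}, closure = {A, B, C, D, E} → lossless.
Decomposition 3: common = {C, E}, closure = {B, C, E} → lossless.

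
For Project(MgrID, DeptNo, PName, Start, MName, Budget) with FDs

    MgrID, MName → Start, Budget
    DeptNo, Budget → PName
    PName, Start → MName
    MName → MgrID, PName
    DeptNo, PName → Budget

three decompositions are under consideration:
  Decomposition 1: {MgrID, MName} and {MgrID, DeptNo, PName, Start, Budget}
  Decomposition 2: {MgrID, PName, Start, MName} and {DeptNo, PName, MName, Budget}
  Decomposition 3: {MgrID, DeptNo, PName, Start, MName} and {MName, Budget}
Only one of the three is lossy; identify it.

Decomposition 1: common = {MgrID}, closure = {MgrID} → lossy.
Decomposition 2: common = {PName, MName}, closure = {MgrID, PName, Start, MName, Budget} → lossless.
Decomposition 3: common = {MName}, closure = {MgrID, PName, Start, MName, Budget} → lossless.

Decomposition 1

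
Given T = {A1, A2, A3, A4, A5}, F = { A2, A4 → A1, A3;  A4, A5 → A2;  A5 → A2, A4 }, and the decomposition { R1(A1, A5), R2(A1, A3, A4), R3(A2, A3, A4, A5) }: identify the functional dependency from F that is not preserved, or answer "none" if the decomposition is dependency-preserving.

Check A2, A4 → A1, A3: no single fragment contains all of {A1, A2, A3, A4}, and the restricted closure of {A2, A4} across the fragments never reaches {A1, A3}.
A4, A5 → A2 is preserved.
A5 → A2, A4 is preserved.

A2, A4 → A1, A3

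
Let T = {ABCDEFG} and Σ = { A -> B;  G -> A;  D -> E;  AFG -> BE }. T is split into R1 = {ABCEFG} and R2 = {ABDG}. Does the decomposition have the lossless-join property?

No

Common attributes: R1 ∩ R2 = {ABG}.
No dependency enlarges {ABG}, so (ABG)⁺ = {ABG}.
The closure contains neither all of R1 = {ABCEFG} nor all of R2 = {ABDG}, so the common attributes are not a superkey of either fragment. The join is lossy.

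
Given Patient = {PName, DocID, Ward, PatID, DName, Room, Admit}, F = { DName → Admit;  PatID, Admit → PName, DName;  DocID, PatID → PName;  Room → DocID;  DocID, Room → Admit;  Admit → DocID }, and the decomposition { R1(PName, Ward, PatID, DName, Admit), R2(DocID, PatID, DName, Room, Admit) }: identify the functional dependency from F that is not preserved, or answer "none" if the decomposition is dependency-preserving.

DocID, PatID → PName

Check DocID, PatID → PName: no single fragment contains all of {PName, DocID, PatID}, and the restricted closure of {DocID, PatID} across the fragments never reaches {PName}.
DName → Admit is preserved.
PatID, Admit → PName, DName is preserved.
Room → DocID is preserved.
DocID, Room → Admit is preserved.
Admit → DocID is preserved.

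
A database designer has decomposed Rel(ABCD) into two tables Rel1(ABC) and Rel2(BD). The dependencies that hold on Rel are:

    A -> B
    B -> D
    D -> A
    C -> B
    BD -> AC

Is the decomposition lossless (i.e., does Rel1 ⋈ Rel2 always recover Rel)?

Common attributes: Rel1 ∩ Rel2 = {B}.
Closure of {B}: B → D applies, adding D; D → A applies, adding A; BD → AC applies, adding C. So (B)⁺ = {ABCD}.
This closure contains every attribute of Rel1, so Rel1 ∩ Rel2 → Rel1. The join is lossless.

Yes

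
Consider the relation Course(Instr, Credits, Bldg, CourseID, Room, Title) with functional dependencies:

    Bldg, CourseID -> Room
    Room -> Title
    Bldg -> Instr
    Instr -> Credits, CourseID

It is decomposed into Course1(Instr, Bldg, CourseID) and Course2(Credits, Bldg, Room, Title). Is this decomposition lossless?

Common attributes: Course1 ∩ Course2 = {Bldg}.
Closure of {Bldg}: Bldg → Instr applies, adding Instr; Instr → Credits, CourseID applies, adding Credits, CourseID; Bldg, CourseID → Room applies, adding Room; Room → Title applies, adding Title. So (Bldg)⁺ = {Instr, Credits, Bldg, CourseID, Room, Title}.
This closure contains every attribute of Course1, so Course1 ∩ Course2 → Course1. The join is lossless.

Yes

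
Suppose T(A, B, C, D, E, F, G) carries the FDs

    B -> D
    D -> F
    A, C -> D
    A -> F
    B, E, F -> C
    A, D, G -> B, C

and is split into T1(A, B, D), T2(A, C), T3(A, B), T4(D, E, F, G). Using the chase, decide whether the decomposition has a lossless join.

No

Chase test. Columns are A, B, C, D, E, F, G; row i has aⱼ where attribute j ∈ Ti, else bᵢⱼ.
Initial tableau (one row per fragment):
  row 1: a1 a2 b13 a4 b15 b16 b17
  row 2: a1 b22 a3 b24 b25 b26 b27
  row 3: a1 a2 b33 b34 b35 b36 b37
  row 4: b41 b42 b43 a4 a5 a6 a7
Rows 1 and 3 agree on B; apply B→D and equate their D entries.
Rows 1 and 3 agree on D; apply D→F and equate their F entries.
Rows 1 and 4 agree on D; apply D→F and equate their F entries.
Rows 1 and 2 agree on A; apply A→F and equate their F entries.
No row becomes fully distinguished — the join is lossy.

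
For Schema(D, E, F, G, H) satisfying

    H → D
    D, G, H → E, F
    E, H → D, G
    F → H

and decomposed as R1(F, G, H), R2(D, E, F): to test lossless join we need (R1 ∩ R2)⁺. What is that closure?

R1 ∩ R2 = {F}.
F → H applies, adding H
H → D applies, adding D
Closure: {D, F, H}.

D, F, H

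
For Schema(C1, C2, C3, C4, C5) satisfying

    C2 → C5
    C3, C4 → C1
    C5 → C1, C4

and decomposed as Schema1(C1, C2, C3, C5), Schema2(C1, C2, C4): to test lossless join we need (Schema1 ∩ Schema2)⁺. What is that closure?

Schema1 ∩ Schema2 = {C1, C2}.
C2 → C5 applies, adding C5
C5 → C1, C4 applies, adding C4
Closure: {C1, C2, C4, C5}.

C1, C2, C4, C5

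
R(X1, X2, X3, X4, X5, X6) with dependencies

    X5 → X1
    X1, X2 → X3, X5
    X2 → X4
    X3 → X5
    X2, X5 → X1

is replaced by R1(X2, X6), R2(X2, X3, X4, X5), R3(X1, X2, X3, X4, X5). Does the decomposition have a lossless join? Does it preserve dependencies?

Lossless test (chase): Rows 2 and 3 agree on X5; apply X5→X1 and equate their X1 entries. Rows 1 and 2 agree on X2; apply X2→X4 and equate their X4 entries. No row becomes fully distinguished — the join is lossy.
Dependency preservation: every FD's attributes lie within a single fragment, so each can be enforced locally — preserved.

lossy but dependency-preserving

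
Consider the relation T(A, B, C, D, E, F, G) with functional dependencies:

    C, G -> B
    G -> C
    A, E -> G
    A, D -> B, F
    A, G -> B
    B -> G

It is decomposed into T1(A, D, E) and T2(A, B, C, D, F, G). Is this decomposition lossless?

Yes

Common attributes: T1 ∩ T2 = {A, D}.
Closure of {A, D}: A, D → B, F applies, adding B, F; B → G applies, adding G; G → C applies, adding C. So (A, D)⁺ = {A, B, C, D, F, G}.
This closure contains every attribute of T2, so T1 ∩ T2 → T2. The join is lossless.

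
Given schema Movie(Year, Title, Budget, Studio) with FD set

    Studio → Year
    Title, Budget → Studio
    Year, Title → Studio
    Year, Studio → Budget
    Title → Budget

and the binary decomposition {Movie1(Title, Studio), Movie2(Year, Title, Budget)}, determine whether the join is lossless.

Yes

Common attributes: Movie1 ∩ Movie2 = {Title}.
Closure of {Title}: Title → Budget applies, adding Budget; Title, Budget → Studio applies, adding Studio; Studio → Year applies, adding Year. So (Title)⁺ = {Year, Title, Budget, Studio}.
This closure contains every attribute of Movie1, so Movie1 ∩ Movie2 → Movie1. The join is lossless.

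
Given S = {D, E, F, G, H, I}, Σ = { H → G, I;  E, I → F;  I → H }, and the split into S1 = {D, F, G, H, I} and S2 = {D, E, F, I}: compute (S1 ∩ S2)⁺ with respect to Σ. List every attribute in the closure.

S1 ∩ S2 = {D, F, I}.
I → H applies, adding H
H → G, I applies, adding G
Closure: {D, F, G, H, I}.

D, F, G, H, I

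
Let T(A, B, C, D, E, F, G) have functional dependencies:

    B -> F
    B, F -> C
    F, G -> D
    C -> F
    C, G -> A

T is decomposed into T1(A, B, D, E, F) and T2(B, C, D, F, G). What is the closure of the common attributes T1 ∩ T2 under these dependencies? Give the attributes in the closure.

T1 ∩ T2 = {B, D, F}.
B, F → C applies, adding C
Closure: {B, C, D, F}.

B, C, D, F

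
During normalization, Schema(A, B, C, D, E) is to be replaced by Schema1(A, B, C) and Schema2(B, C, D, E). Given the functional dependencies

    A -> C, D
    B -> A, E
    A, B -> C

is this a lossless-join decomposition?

Yes

Common attributes: Schema1 ∩ Schema2 = {B, C}.
Closure of {B, C}: B → A, E applies, adding A, E; A → C, D applies, adding D. So (B, C)⁺ = {A, B, C, D, E}.
This closure contains every attribute of Schema1, so Schema1 ∩ Schema2 → Schema1. The join is lossless.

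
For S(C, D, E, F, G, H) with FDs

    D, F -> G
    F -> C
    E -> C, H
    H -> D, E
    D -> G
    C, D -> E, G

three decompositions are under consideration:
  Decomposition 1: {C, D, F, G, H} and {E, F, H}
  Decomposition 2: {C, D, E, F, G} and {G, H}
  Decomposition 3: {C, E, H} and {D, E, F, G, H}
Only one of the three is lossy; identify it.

Decomposition 1: common = {F, H}, closure = {C, D, E, F, G, H} → lossless.
Decomposition 2: common = {G}, closure = {G} → lossy.
Decomposition 3: common = {E, H}, closure = {C, D, E, G, H} → lossless.

Decomposition 2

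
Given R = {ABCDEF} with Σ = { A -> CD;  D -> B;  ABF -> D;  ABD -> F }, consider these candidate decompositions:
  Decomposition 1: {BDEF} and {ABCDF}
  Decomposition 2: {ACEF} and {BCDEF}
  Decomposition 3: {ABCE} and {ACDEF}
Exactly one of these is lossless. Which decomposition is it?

Decomposition 3

Decomposition 1: common = {BDF}, closure = {BDF} → lossy.
Decomposition 2: common = {CEF}, closure = {CEF} → lossy.
Decomposition 3: common = {ACE}, closure = {ABCDEF} → lossless.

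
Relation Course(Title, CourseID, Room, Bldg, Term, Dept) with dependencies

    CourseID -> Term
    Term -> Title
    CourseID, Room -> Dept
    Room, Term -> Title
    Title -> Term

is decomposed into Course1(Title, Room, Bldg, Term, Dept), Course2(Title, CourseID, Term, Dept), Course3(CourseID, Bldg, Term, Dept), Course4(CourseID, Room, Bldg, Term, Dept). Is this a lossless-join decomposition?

Yes

Chase test. Columns are Title, CourseID, Room, Bldg, Term, Dept; row i has aⱼ where attribute j ∈ Coursei, else bᵢⱼ.
Initial tableau (one row per fragment):
  row 1: a1 b12 a3 a4 a5 a6
  row 2: a1 a2 b23 b24 a5 a6
  row 3: b31 a2 b33 a4 a5 a6
  row 4: b41 a2 a3 a4 a5 a6
Rows 1 and 3 agree on Term; apply Term→Title and equate their Title entries.
Rows 1 and 4 agree on Term; apply Term→Title and equate their Title entries.
Row 4 is now all distinguished symbols — the join is lossless.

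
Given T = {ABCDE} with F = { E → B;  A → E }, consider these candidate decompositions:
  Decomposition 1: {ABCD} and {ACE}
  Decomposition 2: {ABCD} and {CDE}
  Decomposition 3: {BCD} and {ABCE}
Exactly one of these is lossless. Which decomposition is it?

Decomposition 1: common = {AC}, closure = {ABCE} → lossless.
Decomposition 2: common = {CD}, closure = {CD} → lossy.
Decomposition 3: common = {BC}, closure = {BC} → lossy.

Decomposition 1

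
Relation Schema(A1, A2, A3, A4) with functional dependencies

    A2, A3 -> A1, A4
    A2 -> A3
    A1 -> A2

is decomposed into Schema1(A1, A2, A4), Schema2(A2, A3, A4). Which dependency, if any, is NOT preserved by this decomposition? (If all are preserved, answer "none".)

none

A2, A3 → A1, A4: restricted closure across fragments reaches A1, A4.
A2 → A3 lies within Schema2.
A1 → A2 lies within Schema1.
Every dependency is enforceable on the fragments, so the decomposition is dependency-preserving.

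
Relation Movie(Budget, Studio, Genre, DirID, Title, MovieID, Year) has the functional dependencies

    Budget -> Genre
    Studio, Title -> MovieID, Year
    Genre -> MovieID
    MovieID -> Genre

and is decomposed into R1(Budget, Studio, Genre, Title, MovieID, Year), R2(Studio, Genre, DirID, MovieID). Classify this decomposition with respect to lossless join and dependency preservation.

Lossless test: (Studio, Genre, MovieID)⁺ = {Studio, Genre, MovieID}, which is a superkey of neither fragment — lossy.
Dependency preservation: every FD's attributes lie within a single fragment, so each can be enforced locally — preserved.

lossy but dependency-preserving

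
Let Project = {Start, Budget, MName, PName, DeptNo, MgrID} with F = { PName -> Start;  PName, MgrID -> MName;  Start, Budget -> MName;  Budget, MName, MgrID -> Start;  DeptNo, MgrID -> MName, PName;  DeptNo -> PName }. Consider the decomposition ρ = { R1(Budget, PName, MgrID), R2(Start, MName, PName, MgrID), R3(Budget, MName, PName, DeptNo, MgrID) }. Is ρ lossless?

Yes

Chase test. Columns are Start, Budget, MName, PName, DeptNo, MgrID; row i has aⱼ where attribute j ∈ Ri, else bᵢⱼ.
Initial tableau (one row per fragment):
  row 1: b11 a2 b13 a4 b15 a6
  row 2: a1 b22 a3 a4 b25 a6
  row 3: b31 a2 a3 a4 a5 a6
Rows 1 and 2 agree on PName; apply PName→Start and equate their Start entries.
Rows 1 and 3 agree on PName; apply PName→Start and equate their Start entries.
Rows 1 and 2 agree on PName, MgrID; apply PName, MgrID→MName and equate their MName entries.
Row 3 is now all distinguished symbols — the join is lossless.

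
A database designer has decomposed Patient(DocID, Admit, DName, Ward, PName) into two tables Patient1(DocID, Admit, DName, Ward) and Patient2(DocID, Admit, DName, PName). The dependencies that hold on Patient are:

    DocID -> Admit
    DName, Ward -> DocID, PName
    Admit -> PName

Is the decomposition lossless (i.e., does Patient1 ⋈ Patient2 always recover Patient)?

Yes

Common attributes: Patient1 ∩ Patient2 = {DocID, Admit, DName}.
Closure of {DocID, Admit, DName}: Admit → PName applies, adding PName. So (DocID, Admit, DName)⁺ = {DocID, Admit, DName, PName}.
This closure contains every attribute of Patient2, so Patient1 ∩ Patient2 → Patient2. The join is lossless.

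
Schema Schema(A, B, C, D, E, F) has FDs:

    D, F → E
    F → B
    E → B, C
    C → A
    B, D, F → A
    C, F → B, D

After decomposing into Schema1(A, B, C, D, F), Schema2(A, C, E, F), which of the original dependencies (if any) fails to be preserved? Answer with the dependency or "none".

Check E → B, C: no single fragment contains all of {B, C, E}, and the restricted closure of {E} across the fragments never reaches {B, C}.
D, F → E is preserved.
F → B is preserved.
C → A is preserved.
B, D, F → A is preserved.
C, F → B, D is preserved.

E → B, C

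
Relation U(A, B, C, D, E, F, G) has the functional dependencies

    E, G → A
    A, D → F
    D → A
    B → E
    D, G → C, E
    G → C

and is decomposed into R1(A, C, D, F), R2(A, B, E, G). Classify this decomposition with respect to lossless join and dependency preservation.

Lossless test: (A)⁺ = {A}, which is a superkey of neither fragment — lossy.
Dependency preservation: the restricted closure of {D, G} across the fragments never reaches {C, E}, so D, G → C, E cannot be enforced without a join — not preserved.

lossy and not dependency-preserving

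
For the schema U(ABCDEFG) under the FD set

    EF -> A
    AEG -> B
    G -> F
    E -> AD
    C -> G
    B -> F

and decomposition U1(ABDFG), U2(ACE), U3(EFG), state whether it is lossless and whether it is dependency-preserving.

Lossless test (chase): Rows 2 and 3 agree on E; apply E→AD and equate their AD entries. No row becomes fully distinguished — the join is lossy.
Dependency preservation: the restricted closure of {AEG} across the fragments never reaches {B}, so AEG → B cannot be enforced without a join — not preserved.

lossy and not dependency-preserving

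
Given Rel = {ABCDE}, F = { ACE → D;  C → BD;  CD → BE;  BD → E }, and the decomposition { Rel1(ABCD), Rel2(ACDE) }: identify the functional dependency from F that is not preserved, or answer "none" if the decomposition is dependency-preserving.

Check BD → E: no single fragment contains all of {BDE}, and the restricted closure of {BD} across the fragments never reaches {E}.
ACE → D is preserved.
C → BD is preserved.
CD → BE is preserved.

BD → E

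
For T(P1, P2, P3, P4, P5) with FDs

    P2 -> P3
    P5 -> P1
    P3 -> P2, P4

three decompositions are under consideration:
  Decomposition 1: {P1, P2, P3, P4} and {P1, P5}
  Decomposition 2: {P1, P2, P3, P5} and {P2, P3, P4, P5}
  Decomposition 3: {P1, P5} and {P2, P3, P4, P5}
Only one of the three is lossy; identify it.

Decomposition 1: common = {P1}, closure = {P1} → lossy.
Decomposition 2: common = {P2, P3, P5}, closure = {P1, P2, P3, P4, P5} → lossless.
Decomposition 3: common = {P5}, closure = {P1, P5} → lossless.

Decomposition 1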